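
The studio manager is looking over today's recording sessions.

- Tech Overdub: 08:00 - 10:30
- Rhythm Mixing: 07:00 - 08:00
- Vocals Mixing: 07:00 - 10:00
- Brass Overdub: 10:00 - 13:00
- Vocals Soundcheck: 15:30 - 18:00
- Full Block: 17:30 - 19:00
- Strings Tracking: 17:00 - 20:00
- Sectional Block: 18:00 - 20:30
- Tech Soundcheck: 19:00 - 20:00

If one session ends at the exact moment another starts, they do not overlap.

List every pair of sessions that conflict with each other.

Brass Overdub & Tech Overdub, Full Block & Sectional Block, Full Block & Strings Tracking, Full Block & Vocals Soundcheck, Rhythm Mixing & Vocals Mixing, Sectional Block & Strings Tracking, Sectional Block & Tech Soundcheck, Strings Tracking & Tech Soundcheck, Strings Tracking & Vocals Soundcheck, Tech Overdub & Vocals Mixing

Sorted by start: Rhythm Mixing, Vocals Mixing, Tech Overdub, Brass Overdub, Vocals Soundcheck, Strings Tracking, Full Block, Sectional Block, Tech Soundcheck.
Vocals Mixing starts before Rhythm Mixing ends → Rhythm Mixing and Vocals Mixing overlap.
Tech Overdub starts exactly when Rhythm Mixing ends (back-to-back, no overlap) — done with Rhythm Mixing.
Tech Overdub starts before Vocals Mixing ends → Vocals Mixing and Tech Overdub overlap.
Brass Overdub starts exactly when Vocals Mixing ends (back-to-back, no overlap) — done with Vocals Mixing.
Brass Overdub starts before Tech Overdub ends → Tech Overdub and Brass Overdub overlap.
Vocals Soundcheck starts after Tech Overdub ends — done with Tech Overdub.
Vocals Soundcheck starts after Brass Overdub ends — done with Brass Overdub.
Strings Tracking starts before Vocals Soundcheck ends → Vocals Soundcheck and Strings Tracking overlap.
Full Block starts before Vocals Soundcheck ends → Vocals Soundcheck and Full Block overlap.
Sectional Block starts exactly when Vocals Soundcheck ends (back-to-back, no overlap) — done with Vocals Soundcheck.
Full Block starts before Strings Tracking ends → Strings Tracking and Full Block overlap.
Sectional Block starts before Strings Tracking ends → Strings Tracking and Sectional Block overlap.
Tech Soundcheck starts before Strings Tracking ends → Strings Tracking and Tech Soundcheck overlap.
Sectional Block starts before Full Block ends → Full Block and Sectional Block overlap.
Tech Soundcheck starts exactly when Full Block ends (back-to-back, no overlap).
Tech Soundcheck starts before Sectional Block ends → Sectional Block and Tech Soundcheck overlap.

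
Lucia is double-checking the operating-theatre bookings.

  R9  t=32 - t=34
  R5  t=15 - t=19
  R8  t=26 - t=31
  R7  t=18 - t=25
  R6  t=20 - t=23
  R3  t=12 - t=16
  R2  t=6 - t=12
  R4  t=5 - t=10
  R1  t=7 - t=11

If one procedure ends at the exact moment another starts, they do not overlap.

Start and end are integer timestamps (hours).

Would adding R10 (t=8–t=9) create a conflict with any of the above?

R4: starts t=5 before R10 ends t=9, and ends t=10 after R10 starts t=8 → overlap.
R2: starts t=6 before R10 ends t=9, and ends t=12 after R10 starts t=8 → overlap.
R1: starts t=7 before R10 ends t=9, and ends t=11 after R10 starts t=8 → overlap.
R3: starts t=12 at or after R10 ends t=9 → clear.
R5: starts t=15 at or after R10 ends t=9 → clear.
R7: starts t=18 at or after R10 ends t=9 → clear.
R6: starts t=20 at or after R10 ends t=9 → clear.
R8: starts t=26 at or after R10 ends t=9 → clear.
R9: starts t=32 at or after R10 ends t=9 → clear.
R10 overlaps R1, R2, R4.

Yes — it overlaps R1, R2, R4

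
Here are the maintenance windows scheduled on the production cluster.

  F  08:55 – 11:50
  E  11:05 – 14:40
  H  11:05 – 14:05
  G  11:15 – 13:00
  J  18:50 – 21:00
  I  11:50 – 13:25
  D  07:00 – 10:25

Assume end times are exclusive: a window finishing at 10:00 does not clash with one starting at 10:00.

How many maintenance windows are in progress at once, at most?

4

Sweep the timeline, counting +1 at each start and −1 at each end (ends before starts at a tie):
07:00 start D → 1
08:55 start F → 2
10:25 end D → 1
11:05 start E → 2
11:05 start H → 3
11:15 start G → 4
11:50 end F → 3
11:50 start I → 4
13:00 end G → 3
13:25 end I → 2
14:05 end H → 1
14:40 end E → 0
18:50 start J → 1
21:00 end J → 0
Peak is 4, at 11:15 (E, F, G, H).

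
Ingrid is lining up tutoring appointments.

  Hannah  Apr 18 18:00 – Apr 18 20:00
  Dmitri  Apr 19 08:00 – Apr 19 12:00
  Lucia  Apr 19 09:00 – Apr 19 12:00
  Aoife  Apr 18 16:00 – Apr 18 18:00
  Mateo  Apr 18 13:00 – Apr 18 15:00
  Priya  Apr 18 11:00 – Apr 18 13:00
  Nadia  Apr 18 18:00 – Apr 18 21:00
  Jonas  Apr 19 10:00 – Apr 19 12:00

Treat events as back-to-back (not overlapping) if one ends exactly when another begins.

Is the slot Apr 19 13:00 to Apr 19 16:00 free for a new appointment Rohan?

Priya: ends Apr 18 13:00 at or before Rohan starts Apr 19 13:00 → clear.
Mateo: ends Apr 18 15:00 at or before Rohan starts Apr 19 13:00 → clear.
Aoife: ends Apr 18 18:00 at or before Rohan starts Apr 19 13:00 → clear.
Nadia: ends Apr 18 21:00 at or before Rohan starts Apr 19 13:00 → clear.
Hannah: ends Apr 18 20:00 at or before Rohan starts Apr 19 13:00 → clear.
Dmitri: ends Apr 19 12:00 at or before Rohan starts Apr 19 13:00 → clear.
Lucia: ends Apr 19 12:00 at or before Rohan starts Apr 19 13:00 → clear.
Jonas: ends Apr 19 12:00 at or before Rohan starts Apr 19 13:00 → clear.

Yes — the slot is free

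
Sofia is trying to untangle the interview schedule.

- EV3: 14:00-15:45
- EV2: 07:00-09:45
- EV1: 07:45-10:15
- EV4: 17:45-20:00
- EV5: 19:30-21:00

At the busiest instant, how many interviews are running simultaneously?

2

Sweep the timeline, counting +1 at each start and −1 at each end (ends before starts at a tie):
07:00 start EV2 → 1
07:45 start EV1 → 2
09:45 end EV2 → 1
10:15 end EV1 → 0
14:00 start EV3 → 1
15:45 end EV3 → 0
17:45 start EV4 → 1
19:30 start EV5 → 2
20:00 end EV4 → 1
21:00 end EV5 → 0
Peak is 2, at 07:45 (EV1, EV2).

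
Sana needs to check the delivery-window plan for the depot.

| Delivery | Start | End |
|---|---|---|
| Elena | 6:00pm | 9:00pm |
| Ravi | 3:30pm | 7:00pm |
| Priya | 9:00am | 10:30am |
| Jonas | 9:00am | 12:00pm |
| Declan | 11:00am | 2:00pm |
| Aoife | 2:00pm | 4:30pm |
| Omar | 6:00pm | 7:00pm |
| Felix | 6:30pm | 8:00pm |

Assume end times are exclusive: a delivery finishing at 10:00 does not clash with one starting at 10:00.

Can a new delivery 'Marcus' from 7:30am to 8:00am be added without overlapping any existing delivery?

Priya: starts 9:00am at or after Marcus ends 8:00am → clear.
Jonas: starts 9:00am at or after Marcus ends 8:00am → clear.
Declan: starts 11:00am at or after Marcus ends 8:00am → clear.
Aoife: starts 2:00pm at or after Marcus ends 8:00am → clear.
Ravi: starts 3:30pm at or after Marcus ends 8:00am → clear.
Omar: starts 6:00pm at or after Marcus ends 8:00am → clear.
Elena: starts 6:00pm at or after Marcus ends 8:00am → clear.
Felix: starts 6:30pm at or after Marcus ends 8:00am → clear.

Yes — the slot is free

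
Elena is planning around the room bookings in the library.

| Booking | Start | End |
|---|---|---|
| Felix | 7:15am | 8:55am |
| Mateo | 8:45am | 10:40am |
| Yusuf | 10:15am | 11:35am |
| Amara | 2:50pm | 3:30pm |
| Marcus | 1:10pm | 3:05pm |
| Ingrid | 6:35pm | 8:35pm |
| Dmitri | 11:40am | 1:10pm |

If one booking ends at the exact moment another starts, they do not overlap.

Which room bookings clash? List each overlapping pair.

Amara & Marcus, Felix & Mateo, Mateo & Yusuf

Sorted by start: Felix, Mateo, Yusuf, Dmitri, Marcus, Amara, Ingrid.
Mateo starts before Felix ends → Felix and Mateo overlap.
Yusuf starts after Felix ends; Felix is clear from here.
Yusuf starts before Mateo ends → Mateo and Yusuf overlap.
Dmitri starts after Mateo ends; Mateo is clear from here.
Dmitri starts after Yusuf ends; Yusuf is clear from here.
Marcus starts exactly when Dmitri ends (back-to-back, no overlap); Dmitri is clear from here.
Amara starts before Marcus ends → Marcus and Amara overlap.
Ingrid starts after Marcus ends.
Ingrid starts after Amara ends.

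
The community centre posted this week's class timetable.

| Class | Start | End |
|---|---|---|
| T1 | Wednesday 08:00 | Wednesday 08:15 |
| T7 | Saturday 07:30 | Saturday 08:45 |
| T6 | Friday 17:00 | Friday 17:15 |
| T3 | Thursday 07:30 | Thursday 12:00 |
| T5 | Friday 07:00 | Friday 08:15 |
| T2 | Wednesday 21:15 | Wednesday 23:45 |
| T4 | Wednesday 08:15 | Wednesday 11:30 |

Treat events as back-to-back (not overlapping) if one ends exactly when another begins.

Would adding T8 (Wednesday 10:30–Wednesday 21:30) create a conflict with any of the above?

T1: ends Wednesday 08:15 at or before T8 starts Wednesday 10:30 → clear.
T4: starts Wednesday 08:15 before T8 ends Wednesday 21:30, and ends Wednesday 11:30 after T8 starts Wednesday 10:30 → overlap.
T2: starts Wednesday 21:15 before T8 ends Wednesday 21:30, and ends Wednesday 23:45 after T8 starts Wednesday 10:30 → overlap.
T3: starts Thursday 07:30 at or after T8 ends Wednesday 21:30 → clear.
T5: starts Friday 07:00 at or after T8 ends Wednesday 21:30 → clear.
T6: starts Friday 17:00 at or after T8 ends Wednesday 21:30 → clear.
T7: starts Saturday 07:30 at or after T8 ends Wednesday 21:30 → clear.
T8 overlaps T2, T4.

Yes — it overlaps T2, T4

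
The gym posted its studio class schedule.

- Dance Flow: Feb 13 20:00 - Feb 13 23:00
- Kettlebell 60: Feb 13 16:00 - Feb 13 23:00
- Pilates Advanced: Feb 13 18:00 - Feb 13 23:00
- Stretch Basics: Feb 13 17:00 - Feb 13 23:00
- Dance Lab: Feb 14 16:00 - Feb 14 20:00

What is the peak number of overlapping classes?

Sweep the timeline, counting +1 at each start and −1 at each end (ends before starts at a tie):
Feb 13 16:00 start Kettlebell 60 → 1
Feb 13 17:00 start Stretch Basics → 2
Feb 13 18:00 start Pilates Advanced → 3
Feb 13 20:00 start Dance Flow → 4
Feb 13 23:00 end Dance Flow → 3
Feb 13 23:00 end Kettlebell 60 → 2
Feb 13 23:00 end Pilates Advanced → 1
Feb 13 23:00 end Stretch Basics → 0
Feb 14 16:00 start Dance Lab → 1
Feb 14 20:00 end Dance Lab → 0
Peak is 4, at Feb 13 20:00 (Dance Flow, Kettlebell 60, Pilates Advanced, Stretch Basics).

4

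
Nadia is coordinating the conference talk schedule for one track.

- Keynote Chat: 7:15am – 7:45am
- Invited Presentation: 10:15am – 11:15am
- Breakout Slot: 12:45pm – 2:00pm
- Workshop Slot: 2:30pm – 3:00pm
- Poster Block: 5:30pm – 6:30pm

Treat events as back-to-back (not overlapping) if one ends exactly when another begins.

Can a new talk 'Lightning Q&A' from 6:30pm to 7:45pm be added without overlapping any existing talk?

Keynote Chat: ends 7:45am at or before Lightning Q&A starts 6:30pm → clear.
Invited Presentation: ends 11:15am at or before Lightning Q&A starts 6:30pm → clear.
Breakout Slot: ends 2:00pm at or before Lightning Q&A starts 6:30pm → clear.
Workshop Slot: ends 3:00pm at or before Lightning Q&A starts 6:30pm → clear.
Poster Block: ends 6:30pm at or before Lightning Q&A starts 6:30pm → clear.

Yes — the slot is free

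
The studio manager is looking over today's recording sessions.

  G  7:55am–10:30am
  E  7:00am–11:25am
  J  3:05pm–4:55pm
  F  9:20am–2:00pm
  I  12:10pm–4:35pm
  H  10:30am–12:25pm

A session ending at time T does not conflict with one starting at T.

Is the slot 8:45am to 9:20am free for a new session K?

No — it overlaps E, G

E: starts 7:00am before K ends 9:20am, and ends 11:25am after K starts 8:45am → overlap.
G: starts 7:55am before K ends 9:20am, and ends 10:30am after K starts 8:45am → overlap.
F: starts 9:20am at or after K ends 9:20am → clear.
H: starts 10:30am at or after K ends 9:20am → clear.
I: starts 12:10pm at or after K ends 9:20am → clear.
J: starts 3:05pm at or after K ends 9:20am → clear.
K overlaps E, G.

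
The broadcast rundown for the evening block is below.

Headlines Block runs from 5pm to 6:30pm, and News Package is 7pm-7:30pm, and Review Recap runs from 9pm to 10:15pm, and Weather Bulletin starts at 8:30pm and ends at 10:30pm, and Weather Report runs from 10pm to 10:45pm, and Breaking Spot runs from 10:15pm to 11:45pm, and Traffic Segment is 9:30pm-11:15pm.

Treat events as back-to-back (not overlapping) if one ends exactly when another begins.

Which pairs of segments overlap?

Sorted by start: Headlines Block, News Package, Weather Bulletin, Review Recap, Traffic Segment, Weather Report, Breaking Spot.
News Package starts after Headlines Block ends, so Headlines Block has no further overlaps.
Weather Bulletin starts after News Package ends, so News Package has no further overlaps.
Review Recap starts before Weather Bulletin ends → Weather Bulletin and Review Recap overlap.
Traffic Segment starts before Weather Bulletin ends → Weather Bulletin and Traffic Segment overlap.
Weather Report starts before Weather Bulletin ends → Weather Bulletin and Weather Report overlap.
Breaking Spot starts before Weather Bulletin ends → Weather Bulletin and Breaking Spot overlap.
Traffic Segment starts before Review Recap ends → Review Recap and Traffic Segment overlap.
Weather Report starts before Review Recap ends → Review Recap and Weather Report overlap.
Breaking Spot starts exactly when Review Recap ends (back-to-back, no overlap).
Weather Report starts before Traffic Segment ends → Traffic Segment and Weather Report overlap.
Breaking Spot starts before Traffic Segment ends → Traffic Segment and Breaking Spot overlap.
Breaking Spot starts before Weather Report ends → Weather Report and Breaking Spot overlap.

Breaking Spot & Traffic Segment, Breaking Spot & Weather Bulletin, Breaking Spot & Weather Report, Review Recap & Traffic Segment, Review Recap & Weather Bulletin, Review Recap & Weather Report, Traffic Segment & Weather Bulletin, Traffic Segment & Weather Report, Weather Bulletin & Weather Report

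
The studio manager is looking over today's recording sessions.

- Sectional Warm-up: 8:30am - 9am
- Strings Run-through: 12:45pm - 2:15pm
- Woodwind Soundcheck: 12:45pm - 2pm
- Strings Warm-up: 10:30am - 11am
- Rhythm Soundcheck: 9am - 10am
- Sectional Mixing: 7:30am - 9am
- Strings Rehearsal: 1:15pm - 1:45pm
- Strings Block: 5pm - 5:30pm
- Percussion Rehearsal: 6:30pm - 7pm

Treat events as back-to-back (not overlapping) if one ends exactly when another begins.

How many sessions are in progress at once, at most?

3

Sort all start/end points and keep a running count:
7:30am start Sectional Mixing → 1
8:30am start Sectional Warm-up → 2
9am end Sectional Mixing → 1
9am end Sectional Warm-up → 0
9am start Rhythm Soundcheck → 1
10am end Rhythm Soundcheck → 0
10:30am start Strings Warm-up → 1
11am end Strings Warm-up → 0
12:45pm start Strings Run-through → 1
12:45pm start Woodwind Soundcheck → 2
1:15pm start Strings Rehearsal → 3
1:45pm end Strings Rehearsal → 2
2pm end Woodwind Soundcheck → 1
2:15pm end Strings Run-through → 0
5pm start Strings Block → 1
5:30pm end Strings Block → 0
6:30pm start Percussion Rehearsal → 1
7pm end Percussion Rehearsal → 0
Peak is 3, at 1:15pm (Strings Rehearsal, Strings Run-through, Woodwind Soundcheck).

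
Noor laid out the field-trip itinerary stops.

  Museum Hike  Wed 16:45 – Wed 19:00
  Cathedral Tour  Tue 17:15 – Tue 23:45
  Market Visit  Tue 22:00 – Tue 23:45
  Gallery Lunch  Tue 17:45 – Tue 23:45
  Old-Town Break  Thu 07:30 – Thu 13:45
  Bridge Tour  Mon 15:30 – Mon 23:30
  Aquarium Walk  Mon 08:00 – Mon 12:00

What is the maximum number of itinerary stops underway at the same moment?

Sort all start/end points and keep a running count:
Mon 08:00 start Aquarium Walk → 1
Mon 12:00 end Aquarium Walk → 0
Mon 15:30 start Bridge Tour → 1
Mon 23:30 end Bridge Tour → 0
Tue 17:15 start Cathedral Tour → 1
Tue 17:45 start Gallery Lunch → 2
Tue 22:00 start Market Visit → 3
Tue 23:45 end Cathedral Tour → 2
Tue 23:45 end Gallery Lunch → 1
Tue 23:45 end Market Visit → 0
Wed 16:45 start Museum Hike → 1
Wed 19:00 end Museum Hike → 0
Thu 07:30 start Old-Town Break → 1
Thu 13:45 end Old-Town Break → 0
Peak is 3, at Tue 22:00 (Cathedral Tour, Gallery Lunch, Market Visit).

3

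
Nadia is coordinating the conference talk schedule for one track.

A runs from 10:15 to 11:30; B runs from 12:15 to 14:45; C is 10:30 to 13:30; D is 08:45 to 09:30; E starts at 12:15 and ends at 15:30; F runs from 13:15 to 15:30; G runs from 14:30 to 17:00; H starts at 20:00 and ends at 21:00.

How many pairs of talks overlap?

10

Two intervals overlap when each starts before the other ends.
Sorted by start: D, A, C, B, E, F, G, H.
A starts after D ends — done with D.
C starts before A ends → A and C overlap.
B starts after A ends — done with A.
B starts before C ends → C and B overlap.
E starts before C ends → C and E overlap.
F starts before C ends → C and F overlap.
G starts after C ends — done with C.
E starts before B ends → B and E overlap.
F starts before B ends → B and F overlap.
G starts before B ends → B and G overlap.
H starts after B ends.
F starts before E ends → E and F overlap.
G starts before E ends → E and G overlap.
H starts after E ends.
G starts before F ends → F and G overlap.
H starts after F ends.
H starts after G ends.
Overlapping pairs: A & C, B & C, B & E, B & F, B & G, C & E, C & F, E & F, E & G, F & G — 10 in total.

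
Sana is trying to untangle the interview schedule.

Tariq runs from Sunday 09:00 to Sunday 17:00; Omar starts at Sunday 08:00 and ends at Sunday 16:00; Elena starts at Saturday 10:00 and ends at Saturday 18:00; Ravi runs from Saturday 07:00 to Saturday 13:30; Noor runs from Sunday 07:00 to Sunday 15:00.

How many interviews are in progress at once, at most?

3

Walk through starts and ends in time order (an end at T is processed before a start at T):
Saturday 07:00 start Ravi → 1
Saturday 10:00 start Elena → 2
Saturday 13:30 end Ravi → 1
Saturday 18:00 end Elena → 0
Sunday 07:00 start Noor → 1
Sunday 08:00 start Omar → 2
Sunday 09:00 start Tariq → 3
Sunday 15:00 end Noor → 2
Sunday 16:00 end Omar → 1
Sunday 17:00 end Tariq → 0
Peak is 3, at Sunday 09:00 (Noor, Omar, Tariq).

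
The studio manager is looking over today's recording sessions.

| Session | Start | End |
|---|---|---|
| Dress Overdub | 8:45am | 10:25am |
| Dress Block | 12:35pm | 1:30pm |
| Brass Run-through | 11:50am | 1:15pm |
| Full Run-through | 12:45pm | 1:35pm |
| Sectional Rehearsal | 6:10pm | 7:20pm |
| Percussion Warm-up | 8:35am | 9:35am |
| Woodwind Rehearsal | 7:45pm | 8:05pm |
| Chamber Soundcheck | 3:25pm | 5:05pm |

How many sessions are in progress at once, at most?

Walk through starts and ends in time order (an end at T is processed before a start at T):
8:35am start Percussion Warm-up → 1
8:45am start Dress Overdub → 2
9:35am end Percussion Warm-up → 1
10:25am end Dress Overdub → 0
11:50am start Brass Run-through → 1
12:35pm start Dress Block → 2
12:45pm start Full Run-through → 3
1:15pm end Brass Run-through → 2
1:30pm end Dress Block → 1
1:35pm end Full Run-through → 0
3:25pm start Chamber Soundcheck → 1
5:05pm end Chamber Soundcheck → 0
6:10pm start Sectional Rehearsal → 1
7:20pm end Sectional Rehearsal → 0
7:45pm start Woodwind Rehearsal → 1
8:05pm end Woodwind Rehearsal → 0
Peak is 3, at 12:45pm (Brass Run-through, Dress Block, Full Run-through).

3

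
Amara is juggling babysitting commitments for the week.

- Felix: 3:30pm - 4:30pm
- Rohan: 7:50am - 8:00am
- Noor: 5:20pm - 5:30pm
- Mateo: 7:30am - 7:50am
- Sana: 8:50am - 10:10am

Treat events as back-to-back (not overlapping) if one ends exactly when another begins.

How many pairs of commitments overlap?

Two intervals overlap when each starts before the other ends.
Sorted by start: Mateo, Rohan, Sana, Felix, Noor.
Rohan starts exactly when Mateo ends (back-to-back, no overlap) — done with Mateo.
Sana starts after Rohan ends — done with Rohan.
Felix starts after Sana ends — done with Sana.
Noor starts after Felix ends.
No pair overlaps.

0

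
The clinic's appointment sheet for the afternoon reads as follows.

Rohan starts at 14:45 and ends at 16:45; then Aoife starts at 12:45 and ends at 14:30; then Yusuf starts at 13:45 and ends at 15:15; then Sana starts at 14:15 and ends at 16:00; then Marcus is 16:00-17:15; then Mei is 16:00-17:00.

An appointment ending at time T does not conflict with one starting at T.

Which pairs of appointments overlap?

Check each pair: they overlap iff neither finishes before the other starts.
Sorted by start: Aoife, Yusuf, Sana, Rohan, Mei, Marcus.
Yusuf starts before Aoife ends → Aoife and Yusuf overlap.
Sana starts before Aoife ends → Aoife and Sana overlap.
Rohan starts after Aoife ends, so Aoife has no further overlaps.
Sana starts before Yusuf ends → Yusuf and Sana overlap.
Rohan starts before Yusuf ends → Yusuf and Rohan overlap.
Mei starts after Yusuf ends, so Yusuf has no further overlaps.
Rohan starts before Sana ends → Sana and Rohan overlap.
Mei starts exactly when Sana ends (back-to-back, no overlap), so Sana has no further overlaps.
Mei starts before Rohan ends → Rohan and Mei overlap.
Marcus starts before Rohan ends → Rohan and Marcus overlap.
Marcus starts before Mei ends → Mei and Marcus overlap.

Aoife & Sana, Aoife & Yusuf, Marcus & Mei, Marcus & Rohan, Mei & Rohan, Rohan & Sana, Rohan & Yusuf, Sana & Yusuf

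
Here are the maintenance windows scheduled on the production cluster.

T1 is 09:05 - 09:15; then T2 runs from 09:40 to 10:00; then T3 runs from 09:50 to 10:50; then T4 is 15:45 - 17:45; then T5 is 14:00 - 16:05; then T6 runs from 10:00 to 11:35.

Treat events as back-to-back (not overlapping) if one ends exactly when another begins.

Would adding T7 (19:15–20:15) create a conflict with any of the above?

T1: ends 09:15 at or before T7 starts 19:15 → clear.
T2: ends 10:00 at or before T7 starts 19:15 → clear.
T3: ends 10:50 at or before T7 starts 19:15 → clear.
T6: ends 11:35 at or before T7 starts 19:15 → clear.
T5: ends 16:05 at or before T7 starts 19:15 → clear.
T4: ends 17:45 at or before T7 starts 19:15 → clear.

No — it doesn't clash with anything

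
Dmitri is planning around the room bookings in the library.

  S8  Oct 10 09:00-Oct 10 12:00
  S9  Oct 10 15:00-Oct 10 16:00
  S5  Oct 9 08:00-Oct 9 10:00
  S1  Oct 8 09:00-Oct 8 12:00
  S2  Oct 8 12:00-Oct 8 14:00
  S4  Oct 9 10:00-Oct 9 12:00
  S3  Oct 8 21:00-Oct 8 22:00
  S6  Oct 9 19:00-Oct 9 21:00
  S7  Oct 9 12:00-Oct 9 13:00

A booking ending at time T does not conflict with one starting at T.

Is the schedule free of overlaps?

Check each pair: they overlap iff neither finishes before the other starts.
Sorted by start: S1, S2, S3, S5, S4, S7, S6, S8, S9.
S2 starts exactly when S1 ends (back-to-back, no overlap); S1 is clear from here.
S3 starts after S2 ends; S2 is clear from here.
S5 starts after S3 ends; S3 is clear from here.
S4 starts exactly when S5 ends (back-to-back, no overlap); S5 is clear from here.
S7 starts exactly when S4 ends (back-to-back, no overlap); S4 is clear from here.
S6 starts after S7 ends; S7 is clear from here.
S8 starts after S6 ends; S6 is clear from here.
S9 starts after S8 ends.
Every pair is clear; the schedule has no overlaps.

Yes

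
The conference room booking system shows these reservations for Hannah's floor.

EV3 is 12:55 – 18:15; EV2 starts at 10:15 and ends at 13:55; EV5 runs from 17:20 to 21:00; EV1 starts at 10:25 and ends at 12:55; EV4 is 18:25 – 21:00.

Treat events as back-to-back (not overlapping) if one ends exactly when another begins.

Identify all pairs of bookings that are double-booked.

Sorted by start: EV2, EV1, EV3, EV5, EV4.
EV1 starts before EV2 ends → EV2 and EV1 overlap.
EV3 starts before EV2 ends → EV2 and EV3 overlap.
EV5 starts after EV2 ends — done with EV2.
EV3 starts exactly when EV1 ends (back-to-back, no overlap) — done with EV1.
EV5 starts before EV3 ends → EV3 and EV5 overlap.
EV4 starts after EV3 ends.
EV4 starts before EV5 ends → EV5 and EV4 overlap.

EV1 & EV2, EV2 & EV3, EV3 & EV5, EV4 & EV5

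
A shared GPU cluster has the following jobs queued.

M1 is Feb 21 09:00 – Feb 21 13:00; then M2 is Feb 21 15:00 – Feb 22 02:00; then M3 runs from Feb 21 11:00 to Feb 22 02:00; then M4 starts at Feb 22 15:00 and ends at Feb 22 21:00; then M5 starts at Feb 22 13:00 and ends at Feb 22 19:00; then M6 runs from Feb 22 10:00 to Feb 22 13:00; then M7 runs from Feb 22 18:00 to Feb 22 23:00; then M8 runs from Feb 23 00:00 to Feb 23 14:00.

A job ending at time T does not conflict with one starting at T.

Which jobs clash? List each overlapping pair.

Sorted by start: M1, M3, M2, M6, M5, M4, M7, M8.
M3 starts before M1 ends → M1 and M3 overlap.
M2 starts after M1 ends, so M1 has no further overlaps.
M2 starts before M3 ends → M3 and M2 overlap.
M6 starts after M3 ends, so M3 has no further overlaps.
M6 starts after M2 ends, so M2 has no further overlaps.
M5 starts exactly when M6 ends (back-to-back, no overlap), so M6 has no further overlaps.
M4 starts before M5 ends → M5 and M4 overlap.
M7 starts before M5 ends → M5 and M7 overlap.
M8 starts after M5 ends.
M7 starts before M4 ends → M4 and M7 overlap.
M8 starts after M4 ends.
M8 starts after M7 ends.

M1 & M3, M2 & M3, M4 & M5, M4 & M7, M5 & M7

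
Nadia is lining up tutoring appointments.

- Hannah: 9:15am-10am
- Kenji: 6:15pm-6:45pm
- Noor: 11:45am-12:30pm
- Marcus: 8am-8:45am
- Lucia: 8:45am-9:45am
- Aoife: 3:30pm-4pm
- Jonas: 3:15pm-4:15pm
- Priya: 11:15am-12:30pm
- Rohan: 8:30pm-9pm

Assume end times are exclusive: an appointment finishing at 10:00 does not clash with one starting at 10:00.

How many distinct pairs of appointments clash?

3

Two intervals overlap when each starts before the other ends.
Sorted by start: Marcus, Lucia, Hannah, Priya, Noor, Jonas, Aoife, Kenji, Rohan.
Lucia starts exactly when Marcus ends (back-to-back, no overlap); Marcus is clear from here.
Hannah starts before Lucia ends → Lucia and Hannah overlap.
Priya starts after Lucia ends; Lucia is clear from here.
Priya starts after Hannah ends; Hannah is clear from here.
Noor starts before Priya ends → Priya and Noor overlap.
Jonas starts after Priya ends; Priya is clear from here.
Jonas starts after Noor ends; Noor is clear from here.
Aoife starts before Jonas ends → Jonas and Aoife overlap.
Kenji starts after Jonas ends; Jonas is clear from here.
Kenji starts after Aoife ends; Aoife is clear from here.
Rohan starts after Kenji ends.
Overlapping pairs: Aoife & Jonas, Hannah & Lucia, Noor & Priya — 3 in total.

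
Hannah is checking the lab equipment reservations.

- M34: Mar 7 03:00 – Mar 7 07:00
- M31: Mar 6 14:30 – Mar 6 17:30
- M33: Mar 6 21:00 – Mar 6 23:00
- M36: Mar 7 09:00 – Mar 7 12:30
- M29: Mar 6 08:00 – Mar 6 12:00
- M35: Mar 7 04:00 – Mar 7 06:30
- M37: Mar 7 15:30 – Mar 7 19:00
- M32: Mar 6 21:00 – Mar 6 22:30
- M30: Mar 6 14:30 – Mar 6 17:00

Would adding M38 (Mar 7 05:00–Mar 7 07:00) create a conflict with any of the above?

M29: ends Mar 6 12:00 at or before M38 starts Mar 7 05:00 → clear.
M30: ends Mar 6 17:00 at or before M38 starts Mar 7 05:00 → clear.
M31: ends Mar 6 17:30 at or before M38 starts Mar 7 05:00 → clear.
M32: ends Mar 6 22:30 at or before M38 starts Mar 7 05:00 → clear.
M33: ends Mar 6 23:00 at or before M38 starts Mar 7 05:00 → clear.
M34: starts Mar 7 03:00 before M38 ends Mar 7 07:00, and ends Mar 7 07:00 after M38 starts Mar 7 05:00 → overlap.
M35: starts Mar 7 04:00 before M38 ends Mar 7 07:00, and ends Mar 7 06:30 after M38 starts Mar 7 05:00 → overlap.
M36: starts Mar 7 09:00 at or after M38 ends Mar 7 07:00 → clear.
M37: starts Mar 7 15:30 at or after M38 ends Mar 7 07:00 → clear.
M38 overlaps M34, M35.

Yes — it overlaps M34, M35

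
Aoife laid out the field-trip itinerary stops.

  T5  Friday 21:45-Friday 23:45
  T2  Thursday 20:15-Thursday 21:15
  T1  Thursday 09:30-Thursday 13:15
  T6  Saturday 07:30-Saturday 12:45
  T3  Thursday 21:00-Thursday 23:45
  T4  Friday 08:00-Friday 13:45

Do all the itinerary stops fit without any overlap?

No

Sorted by start: T1, T2, T3, T4, T5, T6.
T2 starts after T1 ends; T1 is clear from here.
T3 starts before T2 ends → T2 and T3 overlap.
That's a conflict, so the schedule is not conflict-free.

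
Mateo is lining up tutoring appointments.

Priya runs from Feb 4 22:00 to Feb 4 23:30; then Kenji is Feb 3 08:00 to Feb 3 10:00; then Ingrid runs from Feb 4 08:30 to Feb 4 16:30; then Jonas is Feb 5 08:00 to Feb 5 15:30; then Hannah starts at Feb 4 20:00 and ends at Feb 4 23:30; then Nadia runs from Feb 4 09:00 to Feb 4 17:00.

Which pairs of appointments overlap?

Sorted by start: Kenji, Ingrid, Nadia, Hannah, Priya, Jonas.
Ingrid starts after Kenji ends — done with Kenji.
Nadia starts before Ingrid ends → Ingrid and Nadia overlap.
Hannah starts after Ingrid ends — done with Ingrid.
Hannah starts after Nadia ends — done with Nadia.
Priya starts before Hannah ends → Hannah and Priya overlap.
Jonas starts after Hannah ends.
Jonas starts after Priya ends.

Hannah & Priya, Ingrid & Nadia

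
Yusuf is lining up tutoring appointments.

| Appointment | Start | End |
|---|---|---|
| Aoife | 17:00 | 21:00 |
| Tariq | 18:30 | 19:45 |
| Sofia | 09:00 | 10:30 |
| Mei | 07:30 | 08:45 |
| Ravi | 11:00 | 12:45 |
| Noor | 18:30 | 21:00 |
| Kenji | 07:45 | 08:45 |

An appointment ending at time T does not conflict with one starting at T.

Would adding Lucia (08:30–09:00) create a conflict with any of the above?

Mei: starts 07:30 before Lucia ends 09:00, and ends 08:45 after Lucia starts 08:30 → overlap.
Kenji: starts 07:45 before Lucia ends 09:00, and ends 08:45 after Lucia starts 08:30 → overlap.
Sofia: starts 09:00 at or after Lucia ends 09:00 → clear.
Ravi: starts 11:00 at or after Lucia ends 09:00 → clear.
Aoife: starts 17:00 at or after Lucia ends 09:00 → clear.
Tariq: starts 18:30 at or after Lucia ends 09:00 → clear.
Noor: starts 18:30 at or after Lucia ends 09:00 → clear.
Lucia overlaps Kenji, Mei.

Yes — it overlaps Kenji, Mei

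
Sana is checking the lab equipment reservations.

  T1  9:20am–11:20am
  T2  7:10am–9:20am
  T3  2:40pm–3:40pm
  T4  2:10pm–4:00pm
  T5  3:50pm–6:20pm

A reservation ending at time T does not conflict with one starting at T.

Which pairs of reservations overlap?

Sorted by start: T2, T1, T4, T3, T5.
T1 starts exactly when T2 ends (back-to-back, no overlap) — done with T2.
T4 starts after T1 ends — done with T1.
T3 starts before T4 ends → T4 and T3 overlap.
T5 starts before T4 ends → T4 and T5 overlap.
T5 starts after T3 ends.

T3 & T4, T4 & T5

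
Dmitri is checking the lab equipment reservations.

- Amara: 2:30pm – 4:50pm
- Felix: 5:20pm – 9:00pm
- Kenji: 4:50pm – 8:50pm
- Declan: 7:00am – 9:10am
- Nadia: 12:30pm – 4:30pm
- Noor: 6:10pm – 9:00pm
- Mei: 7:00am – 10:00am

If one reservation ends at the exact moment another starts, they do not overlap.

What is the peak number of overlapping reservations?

Sort all start/end points and keep a running count:
7:00am start Declan → 1
7:00am start Mei → 2
9:10am end Declan → 1
10:00am end Mei → 0
12:30pm start Nadia → 1
2:30pm start Amara → 2
4:30pm end Nadia → 1
4:50pm end Amara → 0
4:50pm start Kenji → 1
5:20pm start Felix → 2
6:10pm start Noor → 3
8:50pm end Kenji → 2
9:00pm end Felix → 1
9:00pm end Noor → 0
Peak is 3, at 6:10pm (Felix, Kenji, Noor).

3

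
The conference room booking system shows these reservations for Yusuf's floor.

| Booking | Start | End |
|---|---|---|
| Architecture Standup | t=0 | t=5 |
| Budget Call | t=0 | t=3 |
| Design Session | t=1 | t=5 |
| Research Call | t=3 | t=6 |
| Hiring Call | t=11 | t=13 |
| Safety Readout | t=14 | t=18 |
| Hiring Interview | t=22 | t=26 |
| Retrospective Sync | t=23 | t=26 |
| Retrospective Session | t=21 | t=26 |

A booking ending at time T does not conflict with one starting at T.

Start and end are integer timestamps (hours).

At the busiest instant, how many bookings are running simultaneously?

Sort all start/end points and keep a running count:
t=0 start Architecture Standup → 1
t=0 start Budget Call → 2
t=1 start Design Session → 3
t=3 end Budget Call → 2
t=3 start Research Call → 3
t=5 end Architecture Standup → 2
t=5 end Design Session → 1
t=6 end Research Call → 0
t=11 start Hiring Call → 1
t=13 end Hiring Call → 0
t=14 start Safety Readout → 1
t=18 end Safety Readout → 0
t=21 start Retrospective Session → 1
t=22 start Hiring Interview → 2
t=23 start Retrospective Sync → 3
t=26 end Hiring Interview → 2
t=26 end Retrospective Session → 1
t=26 end Retrospective Sync → 0
Peak is 3, at t=1 (Architecture Standup, Budget Call, Design Session).

3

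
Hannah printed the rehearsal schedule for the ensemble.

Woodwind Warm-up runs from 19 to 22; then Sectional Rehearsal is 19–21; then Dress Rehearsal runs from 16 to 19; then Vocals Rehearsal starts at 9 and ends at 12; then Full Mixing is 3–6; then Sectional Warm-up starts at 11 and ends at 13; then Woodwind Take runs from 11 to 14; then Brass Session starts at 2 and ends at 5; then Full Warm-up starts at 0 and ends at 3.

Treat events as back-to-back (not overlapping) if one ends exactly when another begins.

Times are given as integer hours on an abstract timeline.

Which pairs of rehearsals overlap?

Brass Session & Full Mixing, Brass Session & Full Warm-up, Sectional Rehearsal & Woodwind Warm-up, Sectional Warm-up & Vocals Rehearsal, Sectional Warm-up & Woodwind Take, Vocals Rehearsal & Woodwind Take

Sorted by start: Full Warm-up, Brass Session, Full Mixing, Vocals Rehearsal, Woodwind Take, Sectional Warm-up, Dress Rehearsal, Sectional Rehearsal, Woodwind Warm-up.
Brass Session starts before Full Warm-up ends → Full Warm-up and Brass Session overlap.
Full Mixing starts exactly when Full Warm-up ends (back-to-back, no overlap) — done with Full Warm-up.
Full Mixing starts before Brass Session ends → Brass Session and Full Mixing overlap.
Vocals Rehearsal starts after Brass Session ends — done with Brass Session.
Vocals Rehearsal starts after Full Mixing ends — done with Full Mixing.
Woodwind Take starts before Vocals Rehearsal ends → Vocals Rehearsal and Woodwind Take overlap.
Sectional Warm-up starts before Vocals Rehearsal ends → Vocals Rehearsal and Sectional Warm-up overlap.
Dress Rehearsal starts after Vocals Rehearsal ends — done with Vocals Rehearsal.
Sectional Warm-up starts before Woodwind Take ends → Woodwind Take and Sectional Warm-up overlap.
Dress Rehearsal starts after Woodwind Take ends — done with Woodwind Take.
Dress Rehearsal starts after Sectional Warm-up ends — done with Sectional Warm-up.
Sectional Rehearsal starts exactly when Dress Rehearsal ends (back-to-back, no overlap) — done with Dress Rehearsal.
Woodwind Warm-up starts before Sectional Rehearsal ends → Sectional Rehearsal and Woodwind Warm-up overlap.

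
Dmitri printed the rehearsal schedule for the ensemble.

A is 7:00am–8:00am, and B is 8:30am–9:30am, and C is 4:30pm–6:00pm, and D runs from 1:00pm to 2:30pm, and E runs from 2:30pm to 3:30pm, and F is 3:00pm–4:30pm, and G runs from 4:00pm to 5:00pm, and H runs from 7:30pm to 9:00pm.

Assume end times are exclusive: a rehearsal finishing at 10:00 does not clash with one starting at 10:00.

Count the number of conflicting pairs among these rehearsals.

Sorted by start: A, B, D, E, F, G, C, H.
B starts after A ends; A is clear from here.
D starts after B ends; B is clear from here.
E starts exactly when D ends (back-to-back, no overlap); D is clear from here.
F starts before E ends → E and F overlap.
G starts after E ends; E is clear from here.
G starts before F ends → F and G overlap.
C starts exactly when F ends (back-to-back, no overlap); F is clear from here.
C starts before G ends → G and C overlap.
H starts after G ends.
H starts after C ends.
Overlapping pairs: C & G, E & F, F & G — 3 in total.

3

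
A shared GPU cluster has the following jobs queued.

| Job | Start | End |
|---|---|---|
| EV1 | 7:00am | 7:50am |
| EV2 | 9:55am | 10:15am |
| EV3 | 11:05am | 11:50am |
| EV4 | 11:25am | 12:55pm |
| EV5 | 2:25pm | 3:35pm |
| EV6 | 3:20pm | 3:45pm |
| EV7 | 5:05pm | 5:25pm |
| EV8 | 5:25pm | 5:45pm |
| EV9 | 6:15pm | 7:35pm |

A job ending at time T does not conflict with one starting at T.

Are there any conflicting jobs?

Sorted by start: EV1, EV2, EV3, EV4, EV5, EV6, EV7, EV8, EV9.
EV2 starts after EV1 ends; EV1 is clear from here.
EV3 starts after EV2 ends; EV2 is clear from here.
EV4 starts before EV3 ends → EV3 and EV4 overlap.
That's a conflict, so the schedule is not conflict-free.

Yes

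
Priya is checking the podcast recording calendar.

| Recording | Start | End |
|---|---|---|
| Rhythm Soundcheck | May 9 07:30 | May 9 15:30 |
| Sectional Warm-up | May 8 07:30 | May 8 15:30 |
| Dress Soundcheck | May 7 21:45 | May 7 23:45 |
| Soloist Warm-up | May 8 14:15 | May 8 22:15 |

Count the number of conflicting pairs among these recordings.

Check each pair: they overlap iff neither finishes before the other starts.
Sorted by start: Dress Soundcheck, Sectional Warm-up, Soloist Warm-up, Rhythm Soundcheck.
Sectional Warm-up starts after Dress Soundcheck ends, so Dress Soundcheck has no further overlaps.
Soloist Warm-up starts before Sectional Warm-up ends → Sectional Warm-up and Soloist Warm-up overlap.
Rhythm Soundcheck starts after Sectional Warm-up ends.
Rhythm Soundcheck starts after Soloist Warm-up ends.
Overlapping pairs: Sectional Warm-up & Soloist Warm-up — 1 in total.

1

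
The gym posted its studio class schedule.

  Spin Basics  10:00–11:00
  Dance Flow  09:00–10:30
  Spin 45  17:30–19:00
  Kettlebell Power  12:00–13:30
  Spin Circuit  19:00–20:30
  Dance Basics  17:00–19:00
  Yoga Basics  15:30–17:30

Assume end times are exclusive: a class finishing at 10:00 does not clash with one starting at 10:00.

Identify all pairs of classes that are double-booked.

Sorted by start: Dance Flow, Spin Basics, Kettlebell Power, Yoga Basics, Dance Basics, Spin 45, Spin Circuit.
Spin Basics starts before Dance Flow ends → Dance Flow and Spin Basics overlap.
Kettlebell Power starts after Dance Flow ends, so nothing later overlaps Dance Flow either.
Kettlebell Power starts after Spin Basics ends, so nothing later overlaps Spin Basics either.
Yoga Basics starts after Kettlebell Power ends, so nothing later overlaps Kettlebell Power either.
Dance Basics starts before Yoga Basics ends → Yoga Basics and Dance Basics overlap.
Spin 45 starts exactly when Yoga Basics ends (back-to-back, no overlap), so nothing later overlaps Yoga Basics either.
Spin 45 starts before Dance Basics ends → Dance Basics and Spin 45 overlap.
Spin Circuit starts exactly when Dance Basics ends (back-to-back, no overlap).
Spin Circuit starts exactly when Spin 45 ends (back-to-back, no overlap).

Dance Basics & Spin 45, Dance Basics & Yoga Basics, Dance Flow & Spin Basics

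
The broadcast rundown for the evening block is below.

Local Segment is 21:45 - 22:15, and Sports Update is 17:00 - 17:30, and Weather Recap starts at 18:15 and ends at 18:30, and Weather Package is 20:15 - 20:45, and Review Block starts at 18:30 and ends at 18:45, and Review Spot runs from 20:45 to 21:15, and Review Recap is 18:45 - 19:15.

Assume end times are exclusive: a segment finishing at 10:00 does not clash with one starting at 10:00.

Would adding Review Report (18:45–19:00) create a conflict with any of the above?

Yes — it overlaps Review Recap

Sports Update: ends 17:30 at or before Review Report starts 18:45 → clear.
Weather Recap: ends 18:30 at or before Review Report starts 18:45 → clear.
Review Block: ends 18:45 at or before Review Report starts 18:45 → clear.
Review Recap: starts 18:45 before Review Report ends 19:00, and ends 19:15 after Review Report starts 18:45 → overlap.
Weather Package: starts 20:15 at or after Review Report ends 19:00 → clear.
Review Spot: starts 20:45 at or after Review Report ends 19:00 → clear.
Local Segment: starts 21:45 at or after Review Report ends 19:00 → clear.
Review Report overlaps Review Recap.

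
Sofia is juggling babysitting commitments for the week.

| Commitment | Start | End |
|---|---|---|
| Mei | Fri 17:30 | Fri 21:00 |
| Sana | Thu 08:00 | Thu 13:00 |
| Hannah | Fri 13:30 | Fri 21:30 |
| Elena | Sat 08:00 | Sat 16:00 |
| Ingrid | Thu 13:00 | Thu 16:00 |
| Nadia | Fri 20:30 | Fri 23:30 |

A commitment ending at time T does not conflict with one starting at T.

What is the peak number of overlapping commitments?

Sort all start/end points and keep a running count:
Thu 08:00 start Sana → 1
Thu 13:00 end Sana → 0
Thu 13:00 start Ingrid → 1
Thu 16:00 end Ingrid → 0
Fri 13:30 start Hannah → 1
Fri 17:30 start Mei → 2
Fri 20:30 start Nadia → 3
Fri 21:00 end Mei → 2
Fri 21:30 end Hannah → 1
Fri 23:30 end Nadia → 0
Sat 08:00 start Elena → 1
Sat 16:00 end Elena → 0
Peak is 3, at Fri 20:30 (Hannah, Mei, Nadia).

3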